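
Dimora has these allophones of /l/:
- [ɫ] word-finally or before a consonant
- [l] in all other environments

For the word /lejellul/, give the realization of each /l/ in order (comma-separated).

Occurrence 1 (position 1): no conditioning environment matches → elsewhere allophone [l].
Occurrence 2 (position 5): word-finally or before a consonant → [ɫ].
Occurrence 3 (position 6): no conditioning environment matches → elsewhere allophone [l].
Occurrence 4 (position 8): word-finally or before a consonant → [ɫ].

[l], [ɫ], [l], [ɫ]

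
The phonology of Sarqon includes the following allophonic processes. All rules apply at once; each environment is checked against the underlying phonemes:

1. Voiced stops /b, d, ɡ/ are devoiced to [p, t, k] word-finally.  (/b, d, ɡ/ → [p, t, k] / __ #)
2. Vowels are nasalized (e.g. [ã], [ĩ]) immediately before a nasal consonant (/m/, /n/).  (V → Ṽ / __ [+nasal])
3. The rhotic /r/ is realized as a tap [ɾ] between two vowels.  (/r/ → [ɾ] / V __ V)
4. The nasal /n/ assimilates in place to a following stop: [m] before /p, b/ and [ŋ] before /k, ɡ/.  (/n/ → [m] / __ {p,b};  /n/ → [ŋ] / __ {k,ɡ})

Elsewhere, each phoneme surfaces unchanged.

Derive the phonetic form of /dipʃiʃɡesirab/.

/d/ (word-initial): rule 1 targets it, but not word-finally → unchanged [d].
/i/ (between /d/ and /p/) is in the target of rule 2 but the environment (before a nasal consonant) is not met → [i].
/p/ (between /i/ and /ʃ/) is unaffected → [p].
/ʃ/ stays [ʃ].
/i/ — between /ʃ/ and /ʃ/; rule 2 does not apply here → [i].
/ʃ/ — not in any rule's target class → [ʃ].
/ɡ/ (between /ʃ/ and /e/) fails the environment for rule 1, so it stays [ɡ].
/e/ (between /ɡ/ and /s/) fails the environment for rule 2, so it stays [e].
/s/ (between /e/ and /i/) is unaffected → [s].
/i/ (between /s/ and /r/) fails the environment for rule 2, so it stays [i].
/r/ — between /i/ and /a/, between two vowels — surfaces as [ɾ] (rule 3).
/a/ (between /r/ and /b/) fails the environment for rule 2, so it stays [a].
/b/ — word-final, word-finally — surfaces as [p] (rule 1).

[dipʃiʃɡesiɾap]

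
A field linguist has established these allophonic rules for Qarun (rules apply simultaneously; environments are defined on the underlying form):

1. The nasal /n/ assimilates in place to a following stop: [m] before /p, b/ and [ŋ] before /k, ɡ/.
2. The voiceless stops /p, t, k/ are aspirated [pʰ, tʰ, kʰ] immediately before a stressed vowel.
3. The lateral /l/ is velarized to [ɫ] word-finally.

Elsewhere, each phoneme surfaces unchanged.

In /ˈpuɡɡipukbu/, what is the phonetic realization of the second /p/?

/p/ — between /i/ and /u/; rule 2 does not apply here → [p].

[p]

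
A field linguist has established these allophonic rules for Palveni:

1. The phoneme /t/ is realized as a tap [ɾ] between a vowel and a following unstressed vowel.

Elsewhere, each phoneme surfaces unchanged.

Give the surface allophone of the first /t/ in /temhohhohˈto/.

/t/ (word-initial) is in the target of rule 1 but the environment (between a vowel and a following unstressed vowel) is not met → [t].

[t]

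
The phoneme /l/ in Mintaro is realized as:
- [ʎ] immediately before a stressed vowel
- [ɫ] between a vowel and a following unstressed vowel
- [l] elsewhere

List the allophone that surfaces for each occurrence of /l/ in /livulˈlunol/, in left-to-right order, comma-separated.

[l], [l], [ʎ], [l]

Occurrence 1 (position 1): no conditioning environment matches → elsewhere allophone [l].
Occurrence 2 (position 5): no conditioning environment matches → elsewhere allophone [l].
Occurrence 3 (position 6): immediately before a stressed vowel → [ʎ].
Occurrence 4 (position 10): no conditioning environment matches → elsewhere allophone [l].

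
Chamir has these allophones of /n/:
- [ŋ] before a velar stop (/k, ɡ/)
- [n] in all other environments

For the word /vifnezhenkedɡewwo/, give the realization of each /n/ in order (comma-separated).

[n], [ŋ]

Occurrence 1 (position 4): no conditioning environment matches → elsewhere allophone [n].
Occurrence 2 (position 9): before a velar stop → [ŋ].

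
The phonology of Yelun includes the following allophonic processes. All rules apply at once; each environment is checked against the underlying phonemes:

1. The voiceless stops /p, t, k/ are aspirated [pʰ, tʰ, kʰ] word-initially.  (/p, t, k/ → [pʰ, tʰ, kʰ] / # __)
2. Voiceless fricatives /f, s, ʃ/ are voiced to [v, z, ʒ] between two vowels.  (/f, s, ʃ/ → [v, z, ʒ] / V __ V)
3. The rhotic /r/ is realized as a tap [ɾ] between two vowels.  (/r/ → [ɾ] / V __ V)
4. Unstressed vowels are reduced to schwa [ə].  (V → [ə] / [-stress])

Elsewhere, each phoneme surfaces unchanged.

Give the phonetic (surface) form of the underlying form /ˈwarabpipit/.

/w/ — not in any rule's target class → [w].
/a/ (between /w/ and /r/): rule 4 targets it, but not in an unstressed syllable → unchanged [a].
Rule 3 applies to /r/ (between /a/ and /a/: between two vowels) → [ɾ].
/a/ meets the environment for rule 4 (in an unstressed syllable) → [ə].
/b/ (between /a/ and /p/): no rule targets it → [b].
/p/ (between /b/ and /i/) is in the target of rule 1 but the environment (word-initially) is not met → [p].
/i/ — between /p/ and /p/, in an unstressed syllable — surfaces as [ə] (rule 4).
/p/ — between /i/ and /i/; rule 1 does not apply here → [p].
/i/ meets the environment for rule 4 (in an unstressed syllable) → [ə].
/t/ (word-final) is in the target of rule 1 but the environment (word-initially) is not met → [t].

[ˈwaɾəbpəpət]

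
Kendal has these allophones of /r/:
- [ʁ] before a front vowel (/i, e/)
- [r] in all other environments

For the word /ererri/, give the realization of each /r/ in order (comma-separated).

Occurrence 1 (position 2): before a front vowel (/i, e/) → [ʁ].
Occurrence 2 (position 4): no conditioning environment matches → elsewhere allophone [r].
Occurrence 3 (position 5): before a front vowel (/i, e/) → [ʁ].

[ʁ], [r], [ʁ]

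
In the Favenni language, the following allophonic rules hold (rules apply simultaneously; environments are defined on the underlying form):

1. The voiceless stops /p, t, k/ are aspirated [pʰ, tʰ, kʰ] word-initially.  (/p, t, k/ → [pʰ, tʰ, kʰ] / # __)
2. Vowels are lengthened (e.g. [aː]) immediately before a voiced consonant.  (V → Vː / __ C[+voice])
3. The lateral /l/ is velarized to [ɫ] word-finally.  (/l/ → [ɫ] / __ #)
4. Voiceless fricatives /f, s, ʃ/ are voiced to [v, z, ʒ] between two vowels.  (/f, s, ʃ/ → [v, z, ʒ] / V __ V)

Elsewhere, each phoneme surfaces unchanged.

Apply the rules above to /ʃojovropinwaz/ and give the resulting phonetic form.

/ʃ/ (word-initial) is in the target of rule 4 but the environment (between two vowels) is not met → [ʃ].
/o/ meets the environment for rule 2 (before a voiced consonant) → [oː].
/o/ (between /j/ and /v/): before a voiced consonant, so rule 2 applies → [oː].
/o/ (between /r/ and /p/) is in the target of rule 2 but the environment (before a voiced consonant) is not met → [o].
/p/ (between /o/ and /i/) fails the environment for rule 1, so it stays [p].
/i/ (between /p/ and /n/): before a voiced consonant, so rule 2 applies → [iː].
/a/ (between /w/ and /z/): before a voiced consonant, so rule 2 applies → [aː].

[ʃoːjoːvropiːnwaːz]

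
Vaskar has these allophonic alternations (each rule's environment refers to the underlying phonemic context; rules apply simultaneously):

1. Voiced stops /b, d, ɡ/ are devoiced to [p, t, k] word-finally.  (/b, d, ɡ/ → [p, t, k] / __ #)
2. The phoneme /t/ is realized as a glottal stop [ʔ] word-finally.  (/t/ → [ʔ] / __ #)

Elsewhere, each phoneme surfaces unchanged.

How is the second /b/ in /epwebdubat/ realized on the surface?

/b/ (between /u/ and /a/) is in the target of rule 1 but the environment (word-finally) is not met → [b].

[b]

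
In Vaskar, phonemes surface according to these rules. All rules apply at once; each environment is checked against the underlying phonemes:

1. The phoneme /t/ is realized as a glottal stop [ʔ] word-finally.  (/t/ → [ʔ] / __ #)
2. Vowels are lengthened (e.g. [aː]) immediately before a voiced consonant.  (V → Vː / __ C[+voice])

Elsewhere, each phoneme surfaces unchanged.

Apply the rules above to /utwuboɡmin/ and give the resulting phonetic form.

[utwuːboːɡmiːn]

/u/ (word-initial) is in the target of rule 2 but the environment (before a voiced consonant) is not met → [u].
/t/ (between /u/ and /w/) is in the target of rule 1 but the environment (word-finally) is not met → [t].
/w/ (between /t/ and /u/): no rule targets it → [w].
Rule 2 applies to /u/ (between /w/ and /b/: before a voiced consonant) → [uː].
/b/ (between /u/ and /o/) is unaffected → [b].
/o/ (between /b/ and /ɡ/): before a voiced consonant, so rule 2 applies → [oː].
/ɡ/ stays [ɡ].
/m/ stays [m].
/i/ meets the environment for rule 2 (before a voiced consonant) → [iː].
/n/ — not in any rule's target class → [n].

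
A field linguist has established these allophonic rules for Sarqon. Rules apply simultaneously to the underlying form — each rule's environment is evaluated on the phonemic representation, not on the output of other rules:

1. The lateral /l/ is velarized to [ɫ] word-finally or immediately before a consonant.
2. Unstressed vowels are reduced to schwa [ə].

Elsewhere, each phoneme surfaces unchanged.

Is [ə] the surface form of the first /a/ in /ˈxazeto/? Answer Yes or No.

/a/ (between /x/ and /z/): rule 2 targets it, but not in an unstressed syllable → unchanged [a].
The actual realization is [a], not [ə].

No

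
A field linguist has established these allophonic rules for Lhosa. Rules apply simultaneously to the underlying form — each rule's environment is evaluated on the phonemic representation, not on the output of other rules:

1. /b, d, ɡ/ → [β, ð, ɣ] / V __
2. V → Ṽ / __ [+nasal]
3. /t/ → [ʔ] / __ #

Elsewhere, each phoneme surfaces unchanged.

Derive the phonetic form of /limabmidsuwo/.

[lĩmaβmiðsuwo]

/l/ (word-initial): no rule targets it → [l].
/i/ meets the environment for rule 2 (before a nasal consonant) → [ĩ].
/m/ (between /i/ and /a/): no rule targets it → [m].
/a/ (between /m/ and /b/) is in the target of rule 2 but the environment (before a nasal consonant) is not met → [a].
/b/ (between /a/ and /m/): immediately after a vowel, so rule 1 applies → [β].
/m/ — not in any rule's target class → [m].
/i/ — between /m/ and /d/; rule 2 does not apply here → [i].
/d/ — between /i/ and /s/, immediately after a vowel — surfaces as [ð] (rule 1).
/s/ — not in any rule's target class → [s].
/u/ (between /s/ and /w/): rule 2 targets it, but not before a nasal consonant → unchanged [u].
/w/ stays [w].
/o/ (word-final) fails the environment for rule 2, so it stays [o].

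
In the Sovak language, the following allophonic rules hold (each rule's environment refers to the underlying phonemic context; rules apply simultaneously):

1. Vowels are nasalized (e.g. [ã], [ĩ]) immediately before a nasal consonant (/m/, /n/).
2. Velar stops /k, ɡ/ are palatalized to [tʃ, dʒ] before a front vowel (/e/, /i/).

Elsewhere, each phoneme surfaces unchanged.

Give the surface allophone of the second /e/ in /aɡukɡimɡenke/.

[e]

/e/ (word-final) fails the environment for rule 1, so it stays [e].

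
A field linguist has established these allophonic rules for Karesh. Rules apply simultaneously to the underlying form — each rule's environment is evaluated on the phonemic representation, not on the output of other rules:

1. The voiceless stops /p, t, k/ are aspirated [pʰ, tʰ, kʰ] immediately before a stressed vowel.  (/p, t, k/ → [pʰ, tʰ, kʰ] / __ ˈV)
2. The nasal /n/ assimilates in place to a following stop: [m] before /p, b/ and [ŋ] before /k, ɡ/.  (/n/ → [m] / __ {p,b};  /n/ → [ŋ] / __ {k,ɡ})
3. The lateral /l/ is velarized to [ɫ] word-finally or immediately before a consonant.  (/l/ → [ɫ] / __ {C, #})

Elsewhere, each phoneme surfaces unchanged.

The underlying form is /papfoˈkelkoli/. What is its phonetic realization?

[papfoˈkʰeɫkoli]

/p/ (word-initial) is in the target of rule 1 but the environment (immediately before a stressed vowel) is not met → [p].
/a/ (between /p/ and /p/): no rule targets it → [a].
/p/ (between /a/ and /f/) is in the target of rule 1 but the environment (immediately before a stressed vowel) is not met → [p].
/f/ (between /p/ and /o/): no rule targets it → [f].
/o/ stays [o].
Rule 1 applies to /k/ (between /o/ and /e/: immediately before a stressed vowel) → [kʰ].
/e/ (between /k/ and /l/) is unaffected → [e].
/l/ (between /e/ and /k/): word-finally or immediately before a consonant, so rule 3 applies → [ɫ].
/k/ — between /l/ and /o/; rule 1 does not apply here → [k].
/o/ — not in any rule's target class → [o].
/l/ — between /o/ and /i/; rule 3 does not apply here → [l].
/i/ (word-final) is unaffected → [i].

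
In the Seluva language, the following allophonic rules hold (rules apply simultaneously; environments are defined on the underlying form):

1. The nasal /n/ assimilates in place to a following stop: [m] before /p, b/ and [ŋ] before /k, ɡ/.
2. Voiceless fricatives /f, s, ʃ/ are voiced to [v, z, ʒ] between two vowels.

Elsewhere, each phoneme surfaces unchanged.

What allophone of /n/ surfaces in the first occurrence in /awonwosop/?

[n]

/n/ (between /o/ and /w/) is in the target of rule 1 but the environment (before a labial or velar stop) is not met → [n].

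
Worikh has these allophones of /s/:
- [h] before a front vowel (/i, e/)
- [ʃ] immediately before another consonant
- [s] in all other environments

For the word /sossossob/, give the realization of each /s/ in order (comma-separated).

[s], [ʃ], [s], [ʃ], [s]

Occurrence 1 (position 1): no conditioning environment matches → elsewhere allophone [s].
Occurrence 2 (position 3): immediately before another consonant → [ʃ].
Occurrence 3 (position 4): no conditioning environment matches → elsewhere allophone [s].
Occurrence 4 (position 6): immediately before another consonant → [ʃ].
Occurrence 5 (position 7): no conditioning environment matches → elsewhere allophone [s].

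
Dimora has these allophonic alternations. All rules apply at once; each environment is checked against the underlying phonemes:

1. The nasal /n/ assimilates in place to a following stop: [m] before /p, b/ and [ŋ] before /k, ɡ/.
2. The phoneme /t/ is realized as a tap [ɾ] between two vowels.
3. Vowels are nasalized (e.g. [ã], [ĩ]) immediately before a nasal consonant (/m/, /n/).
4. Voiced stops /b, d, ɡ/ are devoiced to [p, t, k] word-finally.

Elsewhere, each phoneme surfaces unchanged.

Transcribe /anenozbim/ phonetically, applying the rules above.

[ãnẽnozbĩm]

/a/ meets the environment for rule 3 (before a nasal consonant) → [ã].
/n/ — between /a/ and /e/; rule 1 does not apply here → [n].
/e/ — between /n/ and /n/, before a nasal consonant — surfaces as [ẽ] (rule 3).
/n/ (between /e/ and /o/) fails the environment for rule 1, so it stays [n].
/o/ — between /n/ and /z/; rule 3 does not apply here → [o].
/z/ (between /o/ and /b/) is unaffected → [z].
/b/ (between /z/ and /i/) fails the environment for rule 4, so it stays [b].
/i/ (between /b/ and /m/) occurs before a nasal consonant → [ĩ] by rule 3.
/m/ stays [m].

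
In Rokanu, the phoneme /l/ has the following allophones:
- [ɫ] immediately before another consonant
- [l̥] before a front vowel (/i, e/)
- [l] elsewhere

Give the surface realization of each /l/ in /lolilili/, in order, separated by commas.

[l], [l̥], [l̥], [l̥]

Occurrence 1 (position 1): no conditioning environment matches → elsewhere allophone [l].
Occurrence 2 (position 3): before a front vowel (/i, e/) → [l̥].
Occurrence 3 (position 5): before a front vowel (/i, e/) → [l̥].
Occurrence 4 (position 7): before a front vowel (/i, e/) → [l̥].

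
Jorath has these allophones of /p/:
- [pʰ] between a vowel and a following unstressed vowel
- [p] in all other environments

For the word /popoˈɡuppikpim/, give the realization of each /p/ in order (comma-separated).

Occurrence 1 (position 1): no conditioning environment matches → elsewhere allophone [p].
Occurrence 2 (position 3): between a vowel and a following unstressed vowel → [pʰ].
Occurrence 3 (position 7): no conditioning environment matches → elsewhere allophone [p].
Occurrence 4 (position 8): no conditioning environment matches → elsewhere allophone [p].
Occurrence 5 (position 11): no conditioning environment matches → elsewhere allophone [p].

[p], [pʰ], [p], [p], [p]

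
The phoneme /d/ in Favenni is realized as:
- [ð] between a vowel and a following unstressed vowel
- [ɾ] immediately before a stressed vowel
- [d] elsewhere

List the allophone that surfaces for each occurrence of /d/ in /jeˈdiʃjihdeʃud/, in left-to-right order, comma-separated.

Occurrence 1 (position 3): immediately before a stressed vowel → [ɾ].
Occurrence 2 (position 9): no conditioning environment matches → elsewhere allophone [d].
Occurrence 3 (position 13): no conditioning environment matches → elsewhere allophone [d].

[ɾ], [d], [d]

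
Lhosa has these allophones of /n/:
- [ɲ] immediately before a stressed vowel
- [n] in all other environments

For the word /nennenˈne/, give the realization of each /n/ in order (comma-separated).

[n], [n], [n], [n], [ɲ]

Occurrence 1 (position 1): no conditioning environment matches → elsewhere allophone [n].
Occurrence 2 (position 3): no conditioning environment matches → elsewhere allophone [n].
Occurrence 3 (position 4): no conditioning environment matches → elsewhere allophone [n].
Occurrence 4 (position 6): no conditioning environment matches → elsewhere allophone [n].
Occurrence 5 (position 7): immediately before a stressed vowel → [ɲ].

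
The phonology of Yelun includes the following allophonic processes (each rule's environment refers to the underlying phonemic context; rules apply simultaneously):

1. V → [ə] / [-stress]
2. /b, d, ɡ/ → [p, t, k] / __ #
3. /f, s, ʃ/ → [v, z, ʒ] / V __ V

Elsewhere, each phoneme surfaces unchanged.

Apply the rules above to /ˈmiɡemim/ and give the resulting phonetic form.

[ˈmiɡəməm]

/i/ (between /m/ and /ɡ/) is in the target of rule 1 but the environment (in an unstressed syllable) is not met → [i].
/ɡ/ (between /i/ and /e/) fails the environment for rule 2, so it stays [ɡ].
/e/ — between /ɡ/ and /m/, in an unstressed syllable — surfaces as [ə] (rule 1).
/i/ meets the environment for rule 1 (in an unstressed syllable) → [ə].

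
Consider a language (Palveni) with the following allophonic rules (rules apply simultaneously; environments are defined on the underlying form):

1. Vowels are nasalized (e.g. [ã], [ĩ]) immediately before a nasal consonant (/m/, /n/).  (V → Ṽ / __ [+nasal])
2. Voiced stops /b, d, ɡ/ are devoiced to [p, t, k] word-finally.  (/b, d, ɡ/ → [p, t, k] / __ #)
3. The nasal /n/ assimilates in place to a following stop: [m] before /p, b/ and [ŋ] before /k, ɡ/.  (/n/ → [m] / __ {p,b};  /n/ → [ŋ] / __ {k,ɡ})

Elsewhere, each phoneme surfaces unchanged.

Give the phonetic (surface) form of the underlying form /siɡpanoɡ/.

/i/ (between /s/ and /ɡ/) is in the target of rule 1 but the environment (before a nasal consonant) is not met → [i].
/ɡ/ (between /i/ and /p/): rule 2 targets it, but not word-finally → unchanged [ɡ].
/a/ (between /p/ and /n/) occurs before a nasal consonant → [ã] by rule 1.
/n/ (between /a/ and /o/): rule 3 targets it, but not before a labial or velar stop → unchanged [n].
/o/ — between /n/ and /ɡ/; rule 1 does not apply here → [o].
/ɡ/ — word-final, word-finally — surfaces as [k] (rule 2).

[siɡpãnok]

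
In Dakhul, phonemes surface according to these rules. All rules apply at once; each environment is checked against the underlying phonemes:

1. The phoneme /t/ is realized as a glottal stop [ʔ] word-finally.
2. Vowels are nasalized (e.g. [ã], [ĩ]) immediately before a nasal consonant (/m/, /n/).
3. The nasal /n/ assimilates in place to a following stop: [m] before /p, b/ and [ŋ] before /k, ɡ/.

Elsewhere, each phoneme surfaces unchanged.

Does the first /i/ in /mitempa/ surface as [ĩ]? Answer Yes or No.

No

/i/ (between /m/ and /t/): rule 2 targets it, but not before a nasal consonant → unchanged [i].
The actual realization is [i], not [ĩ].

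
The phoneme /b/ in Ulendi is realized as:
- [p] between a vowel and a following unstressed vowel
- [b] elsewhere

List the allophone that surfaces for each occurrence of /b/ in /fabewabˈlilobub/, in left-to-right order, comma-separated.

Occurrence 1 (position 3): between a vowel and a following unstressed vowel → [p].
Occurrence 2 (position 7): no conditioning environment matches → elsewhere allophone [b].
Occurrence 3 (position 12): between a vowel and a following unstressed vowel → [p].
Occurrence 4 (position 14): no conditioning environment matches → elsewhere allophone [b].

[p], [b], [p], [b]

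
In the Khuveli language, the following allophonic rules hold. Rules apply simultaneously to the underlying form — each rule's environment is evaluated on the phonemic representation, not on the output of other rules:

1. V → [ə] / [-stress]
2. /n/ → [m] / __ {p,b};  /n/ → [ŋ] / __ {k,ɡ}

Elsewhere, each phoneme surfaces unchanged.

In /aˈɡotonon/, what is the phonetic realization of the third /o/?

[ə]

/o/ meets the environment for rule 1 (in an unstressed syllable) → [ə].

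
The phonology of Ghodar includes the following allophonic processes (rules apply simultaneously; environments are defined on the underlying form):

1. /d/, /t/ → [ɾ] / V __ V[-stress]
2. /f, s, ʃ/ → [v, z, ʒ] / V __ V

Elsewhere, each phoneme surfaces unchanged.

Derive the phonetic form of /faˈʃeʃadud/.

/f/ (word-initial) is in the target of rule 2 but the environment (between two vowels) is not met → [f].
/a/ stays [a].
/ʃ/ — between /a/ and /e/, between two vowels — surfaces as [ʒ] (rule 2).
/e/ (between /ʃ/ and /ʃ/): no rule targets it → [e].
/ʃ/ meets the environment for rule 2 (between two vowels) → [ʒ].
/a/ stays [a].
/d/ meets the environment for rule 1 (between a vowel and a following unstressed vowel) → [ɾ].
/u/ — not in any rule's target class → [u].
/d/ (word-final) is in the target of rule 1 but the environment (between a vowel and a following unstressed vowel) is not met → [d].

[faˈʒeʒaɾud]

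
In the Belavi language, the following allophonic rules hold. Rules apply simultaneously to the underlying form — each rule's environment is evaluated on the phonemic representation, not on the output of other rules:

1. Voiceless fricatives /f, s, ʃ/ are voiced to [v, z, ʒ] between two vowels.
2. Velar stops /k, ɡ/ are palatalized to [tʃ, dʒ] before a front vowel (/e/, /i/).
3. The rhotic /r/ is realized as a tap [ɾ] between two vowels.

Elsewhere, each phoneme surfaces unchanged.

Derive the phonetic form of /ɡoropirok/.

[ɡoɾopiɾok]

/ɡ/ (word-initial): rule 2 targets it, but not before a front vowel → unchanged [ɡ].
/o/ stays [o].
/r/ meets the environment for rule 3 (between two vowels) → [ɾ].
/o/ (between /r/ and /p/): no rule targets it → [o].
/p/ stays [p].
/i/ stays [i].
/r/ meets the environment for rule 3 (between two vowels) → [ɾ].
/o/ (between /r/ and /k/): no rule targets it → [o].
/k/ (word-final): rule 2 targets it, but not before a front vowel → unchanged [k].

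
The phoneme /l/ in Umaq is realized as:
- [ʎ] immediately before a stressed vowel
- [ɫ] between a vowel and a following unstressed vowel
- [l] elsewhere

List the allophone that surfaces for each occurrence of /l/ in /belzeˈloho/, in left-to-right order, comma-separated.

[l], [ʎ]

Occurrence 1 (position 3): no conditioning environment matches → elsewhere allophone [l].
Occurrence 2 (position 6): immediately before a stressed vowel → [ʎ].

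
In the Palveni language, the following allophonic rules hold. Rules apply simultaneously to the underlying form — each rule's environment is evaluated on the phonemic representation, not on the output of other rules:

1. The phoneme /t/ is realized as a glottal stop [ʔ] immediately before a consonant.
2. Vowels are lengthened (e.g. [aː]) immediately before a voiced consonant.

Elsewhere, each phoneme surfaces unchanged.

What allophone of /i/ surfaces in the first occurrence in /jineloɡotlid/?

[iː]

/i/ (between /j/ and /n/) occurs before a voiced consonant → [iː] by rule 2.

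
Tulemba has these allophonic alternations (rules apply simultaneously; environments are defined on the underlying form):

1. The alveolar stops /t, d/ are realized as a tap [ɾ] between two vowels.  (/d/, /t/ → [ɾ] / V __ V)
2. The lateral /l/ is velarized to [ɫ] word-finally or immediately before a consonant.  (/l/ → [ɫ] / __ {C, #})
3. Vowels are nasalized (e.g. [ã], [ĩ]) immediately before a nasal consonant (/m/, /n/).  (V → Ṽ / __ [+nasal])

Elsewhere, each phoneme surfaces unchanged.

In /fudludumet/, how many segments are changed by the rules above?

Segments that undergo a rule: /d/ → [ɾ] (rule 1); /u/ → [ũ] (rule 3).
All other segments surface unchanged.

2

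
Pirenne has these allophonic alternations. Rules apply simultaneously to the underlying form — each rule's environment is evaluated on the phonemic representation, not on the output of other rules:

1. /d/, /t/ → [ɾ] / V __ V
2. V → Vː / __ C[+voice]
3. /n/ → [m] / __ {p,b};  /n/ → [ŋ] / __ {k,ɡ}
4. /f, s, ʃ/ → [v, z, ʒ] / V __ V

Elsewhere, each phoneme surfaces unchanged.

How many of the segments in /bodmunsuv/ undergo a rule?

3

Segments that undergo a rule: /o/ → [oː] (rule 2); /u/ → [uː] (rule 2); /u/ → [uː] (rule 2).
All other segments surface unchanged.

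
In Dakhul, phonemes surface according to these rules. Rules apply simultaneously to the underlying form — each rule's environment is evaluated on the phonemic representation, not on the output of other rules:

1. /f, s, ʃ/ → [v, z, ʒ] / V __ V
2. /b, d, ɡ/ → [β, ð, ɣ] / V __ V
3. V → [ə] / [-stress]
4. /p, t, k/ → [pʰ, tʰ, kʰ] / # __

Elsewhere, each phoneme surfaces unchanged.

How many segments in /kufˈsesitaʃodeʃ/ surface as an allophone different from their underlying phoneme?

Segments that undergo a rule: /k/ → [kʰ] (rule 4); /u/ → [ə] (rule 3); /s/ → [z] (rule 1); /i/ → [ə] (rule 3); /a/ → [ə] (rule 3); /ʃ/ → [ʒ] (rule 1); /o/ → [ə] (rule 3); /d/ → [ð] (rule 2); /e/ → [ə] (rule 3).
All other segments surface unchanged.

9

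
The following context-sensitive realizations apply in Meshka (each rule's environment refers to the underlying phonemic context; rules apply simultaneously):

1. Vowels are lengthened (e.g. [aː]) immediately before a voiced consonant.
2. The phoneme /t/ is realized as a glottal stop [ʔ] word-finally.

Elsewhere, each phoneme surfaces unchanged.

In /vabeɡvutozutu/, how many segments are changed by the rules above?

3

Segments that undergo a rule: /a/ → [aː] (rule 1); /e/ → [eː] (rule 1); /o/ → [oː] (rule 1).
All other segments surface unchanged.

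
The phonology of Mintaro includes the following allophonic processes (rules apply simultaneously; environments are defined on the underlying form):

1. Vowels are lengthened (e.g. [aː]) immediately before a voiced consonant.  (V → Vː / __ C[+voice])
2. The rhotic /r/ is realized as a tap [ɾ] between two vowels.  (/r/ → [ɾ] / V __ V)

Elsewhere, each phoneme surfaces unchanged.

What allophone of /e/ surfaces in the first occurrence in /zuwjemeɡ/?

/e/ meets the environment for rule 1 (before a voiced consonant) → [eː].

[eː]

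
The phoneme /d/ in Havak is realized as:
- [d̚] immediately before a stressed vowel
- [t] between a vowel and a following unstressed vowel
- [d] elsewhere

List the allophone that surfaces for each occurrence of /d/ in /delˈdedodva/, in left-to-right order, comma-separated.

Occurrence 1 (position 1): no conditioning environment matches → elsewhere allophone [d].
Occurrence 2 (position 4): immediately before a stressed vowel → [d̚].
Occurrence 3 (position 6): between a vowel and a following unstressed vowel → [t].
Occurrence 4 (position 8): no conditioning environment matches → elsewhere allophone [d].

[d], [d̚], [t], [d]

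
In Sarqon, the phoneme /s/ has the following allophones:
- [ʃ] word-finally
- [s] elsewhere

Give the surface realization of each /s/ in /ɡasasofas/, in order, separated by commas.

Occurrence 1 (position 3): no conditioning environment matches → elsewhere allophone [s].
Occurrence 2 (position 5): no conditioning environment matches → elsewhere allophone [s].
Occurrence 3 (position 9): word-finally → [ʃ].

[s], [s], [ʃ]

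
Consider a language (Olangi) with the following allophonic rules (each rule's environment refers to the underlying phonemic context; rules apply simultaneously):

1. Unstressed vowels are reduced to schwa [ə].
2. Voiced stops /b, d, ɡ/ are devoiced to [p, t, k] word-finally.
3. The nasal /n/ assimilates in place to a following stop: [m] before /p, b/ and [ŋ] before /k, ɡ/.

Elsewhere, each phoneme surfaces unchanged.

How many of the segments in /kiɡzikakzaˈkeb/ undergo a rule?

Segments that undergo a rule: /i/ → [ə] (rule 1); /i/ → [ə] (rule 1); /a/ → [ə] (rule 1); /a/ → [ə] (rule 1); /b/ → [p] (rule 2).
All other segments surface unchanged.

5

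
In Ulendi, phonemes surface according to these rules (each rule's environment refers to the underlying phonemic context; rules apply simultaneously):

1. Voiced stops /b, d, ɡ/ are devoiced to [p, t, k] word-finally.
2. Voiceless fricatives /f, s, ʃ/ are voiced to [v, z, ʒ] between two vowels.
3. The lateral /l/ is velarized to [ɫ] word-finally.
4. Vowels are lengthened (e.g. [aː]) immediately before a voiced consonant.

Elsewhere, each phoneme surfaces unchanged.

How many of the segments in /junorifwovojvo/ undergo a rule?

Segments that undergo a rule: /u/ → [uː] (rule 4); /o/ → [oː] (rule 4); /o/ → [oː] (rule 4); /o/ → [oː] (rule 4).
All other segments surface unchanged.

4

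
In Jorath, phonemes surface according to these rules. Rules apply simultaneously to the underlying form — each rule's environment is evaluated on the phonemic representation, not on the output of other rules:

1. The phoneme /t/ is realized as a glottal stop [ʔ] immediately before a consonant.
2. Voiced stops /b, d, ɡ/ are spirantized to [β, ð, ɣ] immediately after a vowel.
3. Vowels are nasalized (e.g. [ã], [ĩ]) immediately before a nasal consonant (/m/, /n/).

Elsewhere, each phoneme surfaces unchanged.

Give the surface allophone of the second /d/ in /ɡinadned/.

[ð]

Rule 2 applies to /d/ (word-final: immediately after a vowel) → [ð].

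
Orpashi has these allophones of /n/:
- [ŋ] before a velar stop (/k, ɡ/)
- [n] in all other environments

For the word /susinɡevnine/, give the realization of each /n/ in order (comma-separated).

Occurrence 1 (position 5): before a velar stop → [ŋ].
Occurrence 2 (position 9): no conditioning environment matches → elsewhere allophone [n].
Occurrence 3 (position 11): no conditioning environment matches → elsewhere allophone [n].

[ŋ], [n], [n]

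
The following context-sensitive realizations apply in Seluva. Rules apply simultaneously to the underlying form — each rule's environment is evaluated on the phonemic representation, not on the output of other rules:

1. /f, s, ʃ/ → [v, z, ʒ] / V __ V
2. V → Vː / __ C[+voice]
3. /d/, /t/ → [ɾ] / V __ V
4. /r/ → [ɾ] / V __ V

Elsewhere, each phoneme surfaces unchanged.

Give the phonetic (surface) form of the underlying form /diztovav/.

[diːztoːvaːv]

/d/ (word-initial) fails the environment for rule 3, so it stays [d].
/i/ meets the environment for rule 2 (before a voiced consonant) → [iː].
/z/ stays [z].
/t/ (between /z/ and /o/) fails the environment for rule 3, so it stays [t].
/o/ meets the environment for rule 2 (before a voiced consonant) → [oː].
/v/ stays [v].
/a/ (between /v/ and /v/): before a voiced consonant, so rule 2 applies → [aː].
/v/ stays [v].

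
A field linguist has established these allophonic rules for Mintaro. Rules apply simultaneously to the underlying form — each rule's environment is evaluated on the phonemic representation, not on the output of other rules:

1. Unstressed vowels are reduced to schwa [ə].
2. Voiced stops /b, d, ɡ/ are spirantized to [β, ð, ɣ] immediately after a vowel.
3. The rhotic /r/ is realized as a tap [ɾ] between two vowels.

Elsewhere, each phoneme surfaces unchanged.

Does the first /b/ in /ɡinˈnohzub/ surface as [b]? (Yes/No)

/b/ (word-final) occurs immediately after a vowel → [β] by rule 2.
The actual realization is [β], not [b].

No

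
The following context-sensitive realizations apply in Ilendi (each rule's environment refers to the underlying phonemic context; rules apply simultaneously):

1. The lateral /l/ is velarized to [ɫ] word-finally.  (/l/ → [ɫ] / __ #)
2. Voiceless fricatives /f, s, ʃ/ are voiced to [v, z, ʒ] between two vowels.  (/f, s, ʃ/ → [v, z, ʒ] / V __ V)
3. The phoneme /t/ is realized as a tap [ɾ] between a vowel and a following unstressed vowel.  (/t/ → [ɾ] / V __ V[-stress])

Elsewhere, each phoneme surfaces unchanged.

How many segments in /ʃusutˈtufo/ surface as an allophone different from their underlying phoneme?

2

Segments that undergo a rule: /s/ → [z] (rule 2); /f/ → [v] (rule 2).
All other segments surface unchanged.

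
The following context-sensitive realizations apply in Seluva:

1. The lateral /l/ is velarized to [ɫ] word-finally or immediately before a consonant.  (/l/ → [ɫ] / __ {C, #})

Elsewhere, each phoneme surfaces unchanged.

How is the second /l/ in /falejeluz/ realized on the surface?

[l]

/l/ — between /e/ and /u/; rule 1 does not apply here → [l].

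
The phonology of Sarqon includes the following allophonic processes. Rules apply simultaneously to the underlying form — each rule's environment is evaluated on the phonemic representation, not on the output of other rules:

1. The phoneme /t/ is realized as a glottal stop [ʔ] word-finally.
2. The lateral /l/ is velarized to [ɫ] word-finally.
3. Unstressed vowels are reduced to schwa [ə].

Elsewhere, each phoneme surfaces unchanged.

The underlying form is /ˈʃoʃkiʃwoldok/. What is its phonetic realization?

[ˈʃoʃkəʃwəldək]

/ʃ/ (word-initial): no rule targets it → [ʃ].
/o/ (between /ʃ/ and /ʃ/): rule 3 targets it, but not in an unstressed syllable → unchanged [o].
/ʃ/ — not in any rule's target class → [ʃ].
/k/ (between /ʃ/ and /i/) is unaffected → [k].
Rule 3 applies to /i/ (between /k/ and /ʃ/: in an unstressed syllable) → [ə].
/ʃ/ stays [ʃ].
/w/ stays [w].
/o/ meets the environment for rule 3 (in an unstressed syllable) → [ə].
/l/ (between /o/ and /d/): rule 2 targets it, but not word-finally → unchanged [l].
/d/ — not in any rule's target class → [d].
/o/ — between /d/ and /k/, in an unstressed syllable — surfaces as [ə] (rule 3).
/k/ stays [k].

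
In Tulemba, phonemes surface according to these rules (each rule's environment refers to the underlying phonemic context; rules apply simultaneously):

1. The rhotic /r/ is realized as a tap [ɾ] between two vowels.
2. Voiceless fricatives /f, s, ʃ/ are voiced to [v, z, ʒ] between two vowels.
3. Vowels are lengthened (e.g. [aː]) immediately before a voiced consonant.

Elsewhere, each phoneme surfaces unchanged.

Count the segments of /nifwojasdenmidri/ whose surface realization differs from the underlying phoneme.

3

Segments that undergo a rule: /o/ → [oː] (rule 3); /e/ → [eː] (rule 3); /i/ → [iː] (rule 3).
All other segments surface unchanged.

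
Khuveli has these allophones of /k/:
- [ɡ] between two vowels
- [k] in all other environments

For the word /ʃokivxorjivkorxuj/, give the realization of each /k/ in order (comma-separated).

[ɡ], [k]

Occurrence 1 (position 3): between two vowels → [ɡ].
Occurrence 2 (position 12): no conditioning environment matches → elsewhere allophone [k].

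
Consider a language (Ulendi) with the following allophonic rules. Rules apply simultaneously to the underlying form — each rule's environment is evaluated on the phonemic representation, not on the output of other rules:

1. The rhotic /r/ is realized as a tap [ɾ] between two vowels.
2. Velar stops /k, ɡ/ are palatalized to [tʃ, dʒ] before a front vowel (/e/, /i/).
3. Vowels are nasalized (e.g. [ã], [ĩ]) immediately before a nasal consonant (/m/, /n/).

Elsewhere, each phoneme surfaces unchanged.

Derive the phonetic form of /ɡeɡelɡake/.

[dʒedʒelɡatʃe]

/ɡ/ meets the environment for rule 2 (before a front vowel) → [dʒ].
/e/ (between /ɡ/ and /ɡ/): rule 3 targets it, but not before a nasal consonant → unchanged [e].
/ɡ/ (between /e/ and /e/): before a front vowel, so rule 2 applies → [dʒ].
/e/ (between /ɡ/ and /l/) fails the environment for rule 3, so it stays [e].
/l/ — not in any rule's target class → [l].
/ɡ/ (between /l/ and /a/) is in the target of rule 2 but the environment (before a front vowel) is not met → [ɡ].
/a/ (between /ɡ/ and /k/) is in the target of rule 3 but the environment (before a nasal consonant) is not met → [a].
Rule 2 applies to /k/ (between /a/ and /e/: before a front vowel) → [tʃ].
/e/ — word-final; rule 3 does not apply here → [e].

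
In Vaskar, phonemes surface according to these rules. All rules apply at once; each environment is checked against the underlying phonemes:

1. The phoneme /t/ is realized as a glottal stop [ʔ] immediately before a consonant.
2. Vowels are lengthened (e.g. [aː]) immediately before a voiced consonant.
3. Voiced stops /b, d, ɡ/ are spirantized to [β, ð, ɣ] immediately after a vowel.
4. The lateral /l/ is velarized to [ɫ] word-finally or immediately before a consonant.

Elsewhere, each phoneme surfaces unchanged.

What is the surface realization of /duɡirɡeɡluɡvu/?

/d/ (word-initial) is in the target of rule 3 but the environment (immediately after a vowel) is not met → [d].
/u/ — between /d/ and /ɡ/, before a voiced consonant — surfaces as [uː] (rule 2).
Rule 3 applies to /ɡ/ (between /u/ and /i/: immediately after a vowel) → [ɣ].
/i/ (between /ɡ/ and /r/) occurs before a voiced consonant → [iː] by rule 2.
/r/ (between /i/ and /ɡ/) is unaffected → [r].
/ɡ/ (between /r/ and /e/): rule 3 targets it, but not immediately after a vowel → unchanged [ɡ].
/e/ (between /ɡ/ and /ɡ/): before a voiced consonant, so rule 2 applies → [eː].
/ɡ/ — between /e/ and /l/, immediately after a vowel — surfaces as [ɣ] (rule 3).
/l/ — between /ɡ/ and /u/; rule 4 does not apply here → [l].
/u/ (between /l/ and /ɡ/): before a voiced consonant, so rule 2 applies → [uː].
Rule 3 applies to /ɡ/ (between /u/ and /v/: immediately after a vowel) → [ɣ].
/v/ stays [v].
/u/ (word-final): rule 2 targets it, but not before a voiced consonant → unchanged [u].

[duːɣiːrɡeːɣluːɣvu]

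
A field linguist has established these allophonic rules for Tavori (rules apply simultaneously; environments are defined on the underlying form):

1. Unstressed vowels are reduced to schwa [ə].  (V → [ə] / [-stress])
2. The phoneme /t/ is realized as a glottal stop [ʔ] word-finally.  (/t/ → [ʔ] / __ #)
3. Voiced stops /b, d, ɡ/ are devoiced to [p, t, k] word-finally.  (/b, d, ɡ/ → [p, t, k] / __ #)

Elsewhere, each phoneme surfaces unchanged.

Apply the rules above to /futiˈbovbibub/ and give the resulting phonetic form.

/f/ — not in any rule's target class → [f].
/u/ — between /f/ and /t/, in an unstressed syllable — surfaces as [ə] (rule 1).
/t/ (between /u/ and /i/) fails the environment for rule 2, so it stays [t].
/i/ meets the environment for rule 1 (in an unstressed syllable) → [ə].
/b/ — between /i/ and /o/; rule 3 does not apply here → [b].
/o/ — between /b/ and /v/; rule 1 does not apply here → [o].
/v/ stays [v].
/b/ (between /v/ and /i/) fails the environment for rule 3, so it stays [b].
/i/ (between /b/ and /b/) occurs in an unstressed syllable → [ə] by rule 1.
/b/ (between /i/ and /u/) is in the target of rule 3 but the environment (word-finally) is not met → [b].
/u/ — between /b/ and /b/, in an unstressed syllable — surfaces as [ə] (rule 1).
/b/ — word-final, word-finally — surfaces as [p] (rule 3).

[fətəˈbovbəbəp]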